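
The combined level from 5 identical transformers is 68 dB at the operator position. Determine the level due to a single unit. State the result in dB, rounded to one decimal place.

For N identical incoherent sources L_total = L₁ + 10·log₁₀ N, so L₁ = 68 − 10·log₁₀(5) = 68 − 6.990.

61.0 dB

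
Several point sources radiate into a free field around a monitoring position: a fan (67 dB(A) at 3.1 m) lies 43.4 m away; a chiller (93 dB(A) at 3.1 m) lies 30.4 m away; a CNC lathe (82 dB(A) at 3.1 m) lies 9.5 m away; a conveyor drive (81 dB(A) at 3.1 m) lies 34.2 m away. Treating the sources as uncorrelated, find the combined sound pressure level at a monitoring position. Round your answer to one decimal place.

First find each source's level at the receiver (point-source: −20·log₁₀(r/r_ref)), then combine on an intensity basis.
fan: 67 − 20·log₁₀(43.4/3.1) = 67 − 22.92 = 44.08 dB(A).
chiller: 93 − 20·log₁₀(30.4/3.1) = 93 − 19.83 = 73.17 dB(A).
CNC lathe: 82 − 20·log₁₀(9.5/3.1) = 82 − 9.73 = 72.27 dB(A).
conveyor drive: 81 − 20·log₁₀(34.2/3.1) = 81 − 20.85 = 60.15 dB(A).
Σ 10^(L/10) = 3.868e+07 → L_total = 10·log₁₀(3.868e+07) = 75.88 dB(A).

75.9 dB(A)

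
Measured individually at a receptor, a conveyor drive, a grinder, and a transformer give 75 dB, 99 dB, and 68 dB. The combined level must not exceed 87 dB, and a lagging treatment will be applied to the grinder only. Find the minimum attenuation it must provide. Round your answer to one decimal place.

12.3 dB

Everything except the grinder sums to 10^(75/10) + 10^(68/10) = 3.793e+07 in linear terms, 75.79 dB.
The limit corresponds to 10^(87/10) = 5.012e+08; subtracting the fixed part leaves 4.633e+08 for the grinder, i.e. 86.66 dB.
So the grinder must be reduced from 99 to 86.66 dB: IL = 12.34 dB.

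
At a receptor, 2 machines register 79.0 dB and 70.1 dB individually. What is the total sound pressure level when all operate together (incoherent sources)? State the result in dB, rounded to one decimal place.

For uncorrelated sources the intensities add, so convert each level to linear form, sum, and take 10·log₁₀ of the total.
Σ 10^(L/10) = 10^(79.0/10) + 10^(70.1/10) = 8.967e+07.
L_total = 10·log₁₀(8.967e+07) = 79.53 dB.

79.5 dB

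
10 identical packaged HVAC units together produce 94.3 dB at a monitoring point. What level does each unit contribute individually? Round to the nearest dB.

84 dB

10 equal contributions raise the level by 10·log₁₀ 10 = 10.000 dB, so each unit alone gives 94.3 − 10.000.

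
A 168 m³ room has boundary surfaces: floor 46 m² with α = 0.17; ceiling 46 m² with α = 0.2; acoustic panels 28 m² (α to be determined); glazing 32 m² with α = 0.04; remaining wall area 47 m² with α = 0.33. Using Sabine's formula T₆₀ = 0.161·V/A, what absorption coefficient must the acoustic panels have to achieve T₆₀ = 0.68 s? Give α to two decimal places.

A = 0.161·V/T₆₀ = 0.161·168/0.68 = 39.78 m² sabins.
Absorption from the other surfaces = 46·0.17 + 46·0.2 + 32·0.04 + 47·0.33 = 33.81 m², so the acoustic panels must supply 5.97 m² over 28 m².
α = 5.97/28 = 0.213.

0.21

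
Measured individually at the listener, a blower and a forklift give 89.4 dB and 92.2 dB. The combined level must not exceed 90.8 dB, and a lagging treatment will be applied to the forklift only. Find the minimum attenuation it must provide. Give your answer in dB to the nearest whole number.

7 dB

Fixed contribution from the other source: Σ 10^(L/10) = 10^(89.4/10) = 8.710e+08 (89.40 dB).
To meet 90.8 dB overall, the treated forklift may contribute at most 10^(90.8/10) − 8.710e+08 = 3.313e+08, i.e. 85.20 dB.
So the forklift must be reduced from 92.2 to 85.20 dB: IL = 7.00 dB.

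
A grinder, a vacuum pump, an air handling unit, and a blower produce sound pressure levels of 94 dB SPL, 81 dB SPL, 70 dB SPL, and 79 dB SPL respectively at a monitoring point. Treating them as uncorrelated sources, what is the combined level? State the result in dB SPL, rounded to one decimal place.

94.4 dB SPL

For uncorrelated sources the intensities add, so convert each level to linear form, sum, and take 10·log₁₀ of the total.
Σ 10^(L/10) = 10^(94/10) + 10^(81/10) + 10^(70/10) + 10^(79/10) = 2.727e+09.
L_total = 10·log₁₀(2.727e+09) = 94.36 dB SPL.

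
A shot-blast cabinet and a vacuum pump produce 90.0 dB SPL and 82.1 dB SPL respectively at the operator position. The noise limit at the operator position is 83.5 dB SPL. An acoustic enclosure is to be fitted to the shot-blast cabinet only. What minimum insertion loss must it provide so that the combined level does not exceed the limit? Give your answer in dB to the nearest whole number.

The untreated sources together contribute 10^(82.1/10) = 1.622e+08, i.e. 82.10 dB SPL.
The limit corresponds to 10^(83.5/10) = 2.239e+08; subtracting the fixed part leaves 6.169e+07 for the shot-blast cabinet, i.e. 77.90 dB SPL.
So the shot-blast cabinet must be reduced from 90.0 to 77.90 dB SPL: IL = 12.10 dB.

12 dB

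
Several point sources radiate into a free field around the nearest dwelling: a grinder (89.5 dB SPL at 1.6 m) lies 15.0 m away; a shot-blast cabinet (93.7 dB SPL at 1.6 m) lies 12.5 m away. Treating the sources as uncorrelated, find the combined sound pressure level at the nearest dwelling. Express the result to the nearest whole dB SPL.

First find each source's level at the receiver (point-source: −20·log₁₀(r/r_ref)), then combine on an intensity basis.
grinder: 89.5 − 20·log₁₀(15.0/1.6) = 89.5 − 19.44 = 70.06 dB SPL.
shot-blast cabinet: 93.7 − 20·log₁₀(12.5/1.6) = 93.7 − 17.86 = 75.84 dB SPL.
Σ 10^(L/10) = 4.855e+07 → L_total = 10·log₁₀(4.855e+07) = 76.86 dB SPL.

77 dB SPL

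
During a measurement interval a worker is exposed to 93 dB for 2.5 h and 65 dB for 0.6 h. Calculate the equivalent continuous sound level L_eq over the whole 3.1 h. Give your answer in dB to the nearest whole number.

L_eq = 10·log₁₀[(1/T)·Σ tᵢ·10^(Lᵢ/10)] with T = 3.1 h.
Σ tᵢ·10^(Lᵢ/10) = 2.5·10^(93/10) + 0.6·10^(65/10) = 4.990e+09.
L_eq = 10·log₁₀(4.990e+09/3.1) = 92.07 dB.

92 dB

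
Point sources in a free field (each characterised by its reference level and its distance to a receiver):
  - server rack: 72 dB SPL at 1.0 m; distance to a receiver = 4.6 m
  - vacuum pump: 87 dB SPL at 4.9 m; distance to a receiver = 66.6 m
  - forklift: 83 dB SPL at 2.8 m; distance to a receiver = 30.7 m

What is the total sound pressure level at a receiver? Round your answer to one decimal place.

67.1 dB SPL

Propagate each source to the receiver with L = L_ref − 20·log₁₀(r/r_ref), then add intensities.
server rack: 72 − 20·log₁₀(4.6/1.0) = 72 − 13.26 = 58.74 dB SPL.
vacuum pump: 87 − 20·log₁₀(66.6/4.9) = 87 − 22.67 = 64.33 dB SPL.
forklift: 83 − 20·log₁₀(30.7/2.8) = 83 − 20.80 = 62.20 dB SPL.
Σ 10^(L/10) = 5.122e+06 → L_total = 10·log₁₀(5.122e+06) = 67.09 dB SPL.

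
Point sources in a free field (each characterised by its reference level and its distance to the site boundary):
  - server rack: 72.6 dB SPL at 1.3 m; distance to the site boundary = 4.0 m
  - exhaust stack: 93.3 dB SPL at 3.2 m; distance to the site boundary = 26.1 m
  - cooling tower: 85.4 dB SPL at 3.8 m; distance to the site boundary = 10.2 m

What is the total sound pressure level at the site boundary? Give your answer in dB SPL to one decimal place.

First find each source's level at the receiver (point-source: −20·log₁₀(r/r_ref)), then combine on an intensity basis.
server rack: 72.6 − 20·log₁₀(4.0/1.3) = 72.6 − 9.76 = 62.84 dB SPL.
exhaust stack: 93.3 − 20·log₁₀(26.1/3.2) = 93.3 − 18.23 = 75.07 dB SPL.
cooling tower: 85.4 − 20·log₁₀(10.2/3.8) = 85.4 − 8.58 = 76.82 dB SPL.
Σ 10^(L/10) = 8.218e+07 → L_total = 10·log₁₀(8.218e+07) = 79.15 dB SPL.

79.1 dB SPL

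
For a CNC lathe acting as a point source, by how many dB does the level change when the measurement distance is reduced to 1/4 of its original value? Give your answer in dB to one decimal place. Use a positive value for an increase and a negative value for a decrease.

Point-source spreading: ΔL = −20·log₁₀(r₂/r₁).
ΔL = −20·log₁₀(0.25) = +12.04 dB.

+12.0 dB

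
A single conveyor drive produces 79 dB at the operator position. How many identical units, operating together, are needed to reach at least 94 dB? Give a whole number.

Need L₁ + 10·log₁₀ N ≥ 94, i.e. log₁₀ N ≥ 1.50.
N ≥ 10^(15.0/10) = 31.623, so N = 32.

32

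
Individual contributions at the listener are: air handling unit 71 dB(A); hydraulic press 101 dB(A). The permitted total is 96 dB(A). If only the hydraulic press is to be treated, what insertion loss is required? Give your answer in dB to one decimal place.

5.0 dB

Everything except the hydraulic press sums to 10^(71/10) = 1.259e+07 in linear terms, 71.00 dB(A).
To meet 96 dB(A) overall, the treated hydraulic press may contribute at most 10^(96/10) − 1.259e+07 = 3.968e+09, i.e. 95.99 dB(A).
Required insertion loss = 101 − 95.99 = 5.01 dB.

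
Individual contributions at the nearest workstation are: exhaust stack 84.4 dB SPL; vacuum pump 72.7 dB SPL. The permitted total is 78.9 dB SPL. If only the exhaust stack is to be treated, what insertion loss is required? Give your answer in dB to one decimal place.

Fixed contribution from the other source: Σ 10^(L/10) = 10^(72.7/10) = 1.862e+07 (72.70 dB SPL).
To meet 78.9 dB SPL overall, the treated exhaust stack may contribute at most 10^(78.9/10) − 1.862e+07 = 5.900e+07, i.e. 77.71 dB SPL.
So the exhaust stack must be reduced from 84.4 to 77.71 dB SPL: IL = 6.69 dB.

6.7 dB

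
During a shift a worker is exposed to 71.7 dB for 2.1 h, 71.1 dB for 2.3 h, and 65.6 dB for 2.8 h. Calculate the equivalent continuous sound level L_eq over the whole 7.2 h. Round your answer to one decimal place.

The energy average is taken in the linear domain: L_eq = 10·log₁₀[(Σ tᵢ·10^(Lᵢ/10))/T], T = 7.2 h.
Σ tᵢ·10^(Lᵢ/10) = 2.1·10^(71.7/10) + 2.3·10^(71.1/10) + 2.8·10^(65.6/10) = 7.086e+07.
L_eq = 10·log₁₀(7.086e+07/7.2) = 69.93 dB.

69.9 dB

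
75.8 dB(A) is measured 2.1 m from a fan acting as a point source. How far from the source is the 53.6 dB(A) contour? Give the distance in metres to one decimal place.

The 22.2 dB drop corresponds to a distance ratio of 10^(22.2/20) for a point source.
r₂ = 2.1·10^((75.8−53.6)/20) = 2.1·10^(22.2/20) = 27.05 m.

27.1 m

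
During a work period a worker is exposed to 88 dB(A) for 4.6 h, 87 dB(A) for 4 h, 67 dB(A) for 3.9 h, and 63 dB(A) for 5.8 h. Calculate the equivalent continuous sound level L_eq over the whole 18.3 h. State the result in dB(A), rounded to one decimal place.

L_eq = 10·log₁₀[(1/T)·Σ tᵢ·10^(Lᵢ/10)] with T = 18.3 h.
Σ tᵢ·10^(Lᵢ/10) = 4.6·10^(88/10) + 4·10^(87/10) + 3.9·10^(67/10) + 5.8·10^(63/10) = 4.938e+09.
L_eq = 10·log₁₀(4.938e+09/18.3) = 84.31 dB(A).

84.3 dB(A)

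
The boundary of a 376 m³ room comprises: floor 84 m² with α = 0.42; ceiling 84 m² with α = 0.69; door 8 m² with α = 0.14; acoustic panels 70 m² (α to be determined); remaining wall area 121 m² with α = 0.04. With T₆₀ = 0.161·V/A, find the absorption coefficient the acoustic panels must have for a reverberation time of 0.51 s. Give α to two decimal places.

Required total absorption A = 0.161·376/0.51 = 118.70 m².
Absorption from the other surfaces = 84·0.42 + 84·0.69 + 8·0.14 + 121·0.04 = 99.20 m², so the acoustic panels must supply 19.50 m² over 70 m².
α = 19.50/70 = 0.279.

0.28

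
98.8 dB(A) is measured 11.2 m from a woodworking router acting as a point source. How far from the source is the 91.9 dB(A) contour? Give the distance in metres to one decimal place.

24.8 m

The 6.9 dB drop corresponds to a distance ratio of 10^(6.9/20) for a point source.
r₂ = 11.2·10^((98.8−91.9)/20) = 11.2·10^(6.9/20) = 24.79 m.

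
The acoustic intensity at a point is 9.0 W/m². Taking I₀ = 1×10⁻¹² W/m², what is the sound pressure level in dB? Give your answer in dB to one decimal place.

129.5 dB

Dividing by I₀ shifts the exponent by 12: I/I₀ = 9.0×10^12.
L = 10·(0.9542 + 12) = 129.54 dB.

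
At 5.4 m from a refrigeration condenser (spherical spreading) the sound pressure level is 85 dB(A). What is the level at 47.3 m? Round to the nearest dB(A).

For a point source, L₂ = L₁ − 20·log₁₀(r₂/r₁).
L₂ = 85 − 20·log₁₀(47.3/5.4) = 85 − 18.849 = 66.15 dB(A).

66 dB(A)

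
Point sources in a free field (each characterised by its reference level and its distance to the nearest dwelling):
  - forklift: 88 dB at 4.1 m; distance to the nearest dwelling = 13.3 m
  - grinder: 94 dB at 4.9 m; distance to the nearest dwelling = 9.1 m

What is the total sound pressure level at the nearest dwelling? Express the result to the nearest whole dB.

Propagate each source to the receiver with L = L_ref − 20·log₁₀(r/r_ref), then add intensities.
forklift: 88 − 20·log₁₀(13.3/4.1) = 88 − 10.22 = 77.78 dB.
grinder: 94 − 20·log₁₀(9.1/4.9) = 94 − 5.38 = 88.62 dB.
Σ 10^(L/10) = 7.883e+08 → L_total = 10·log₁₀(7.883e+08) = 88.97 dB.

89 dB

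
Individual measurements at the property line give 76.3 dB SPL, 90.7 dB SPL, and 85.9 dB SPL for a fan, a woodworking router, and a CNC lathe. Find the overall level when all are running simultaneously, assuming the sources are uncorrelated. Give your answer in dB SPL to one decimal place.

Incoherent sources combine by intensity addition: L_total = 10·log₁₀(Σ 10^(L_i/10)).
Σ 10^(L/10) = 10^(76.3/10) + 10^(90.7/10) + 10^(85.9/10) = 1.607e+09.
L_total = 10·log₁₀(1.607e+09) = 92.06 dB SPL.

92.1 dB SPL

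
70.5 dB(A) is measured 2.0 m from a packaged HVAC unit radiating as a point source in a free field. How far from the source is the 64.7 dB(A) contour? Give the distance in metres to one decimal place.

For a point source L₁ − L₂ = 20·log₁₀(r₂/r₁), so r₂ = r₁·10^((L₁−L₂)/20).
r₂ = 2.0·10^((70.5−64.7)/20) = 2.0·10^(5.8/20) = 3.90 m.

3.9 m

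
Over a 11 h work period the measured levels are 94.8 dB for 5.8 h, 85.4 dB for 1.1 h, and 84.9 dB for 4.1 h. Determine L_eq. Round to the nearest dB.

The energy average is taken in the linear domain: L_eq = 10·log₁₀[(Σ tᵢ·10^(Lᵢ/10))/T], T = 11 h.
Σ tᵢ·10^(Lᵢ/10) = 5.8·10^(94.8/10) + 1.1·10^(85.4/10) + 4.1·10^(84.9/10) = 1.916e+10.
L_eq = 10·log₁₀(1.916e+10/11) = 92.41 dB.

92 dB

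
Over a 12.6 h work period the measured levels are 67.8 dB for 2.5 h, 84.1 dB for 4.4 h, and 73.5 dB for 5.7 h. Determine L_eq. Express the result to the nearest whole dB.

Weight each interval's intensity by its duration and average over T = 12.6 h:
Σ tᵢ·10^(Lᵢ/10) = 2.5·10^(67.8/10) + 4.4·10^(84.1/10) + 5.7·10^(73.5/10) = 1.274e+09.
L_eq = 10·log₁₀(1.274e+09/12.6) = 80.05 dB.

80 dB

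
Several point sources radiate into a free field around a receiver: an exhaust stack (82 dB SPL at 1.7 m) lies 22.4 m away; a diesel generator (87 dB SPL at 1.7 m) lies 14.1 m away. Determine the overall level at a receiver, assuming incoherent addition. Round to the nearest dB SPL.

Propagate each source to the receiver with L = L_ref − 20·log₁₀(r/r_ref), then add intensities.
exhaust stack: 82 − 20·log₁₀(22.4/1.7) = 82 − 22.40 = 59.60 dB SPL.
diesel generator: 87 − 20·log₁₀(14.1/1.7) = 87 − 18.38 = 68.62 dB SPL.
Σ 10^(L/10) = 8.198e+06 → L_total = 10·log₁₀(8.198e+06) = 69.14 dB SPL.

69 dB SPL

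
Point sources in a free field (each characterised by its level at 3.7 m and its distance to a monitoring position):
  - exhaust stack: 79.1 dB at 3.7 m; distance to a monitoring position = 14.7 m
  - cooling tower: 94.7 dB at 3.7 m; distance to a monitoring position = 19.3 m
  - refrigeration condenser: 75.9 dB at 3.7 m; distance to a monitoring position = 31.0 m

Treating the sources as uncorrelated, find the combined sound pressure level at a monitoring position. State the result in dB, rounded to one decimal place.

Apply inverse-square spreading to bring every level to the receiver, then sum 10^(L/10).
exhaust stack: 79.1 − 20·log₁₀(14.7/3.7) = 79.1 − 11.98 = 67.12 dB.
cooling tower: 94.7 − 20·log₁₀(19.3/3.7) = 94.7 − 14.35 = 80.35 dB.
refrigeration condenser: 75.9 − 20·log₁₀(31.0/3.7) = 75.9 − 18.46 = 57.44 dB.
Σ 10^(L/10) = 1.142e+08 → L_total = 10·log₁₀(1.142e+08) = 80.58 dB.

80.6 dB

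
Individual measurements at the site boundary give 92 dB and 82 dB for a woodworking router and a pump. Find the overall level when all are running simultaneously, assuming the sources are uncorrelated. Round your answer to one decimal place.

Incoherent sources combine by intensity addition: L_total = 10·log₁₀(Σ 10^(L_i/10)).
Σ 10^(L/10) = 10^(92/10) + 10^(82/10) = 1.743e+09.
L_total = 10·log₁₀(1.743e+09) = 92.41 dB.

92.4 dB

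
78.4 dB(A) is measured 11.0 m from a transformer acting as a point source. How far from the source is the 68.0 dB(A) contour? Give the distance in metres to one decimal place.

36.4 m

For a point source L₁ − L₂ = 20·log₁₀(r₂/r₁), so r₂ = r₁·10^((L₁−L₂)/20).
r₂ = 11.0·10^((78.4−68.0)/20) = 11.0·10^(10.4/20) = 36.42 m.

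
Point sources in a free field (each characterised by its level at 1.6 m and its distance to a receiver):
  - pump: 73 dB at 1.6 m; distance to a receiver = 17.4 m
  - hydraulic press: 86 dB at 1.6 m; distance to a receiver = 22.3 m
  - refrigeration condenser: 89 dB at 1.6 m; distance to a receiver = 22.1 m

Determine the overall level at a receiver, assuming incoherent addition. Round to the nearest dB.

Propagate each source to the receiver with L = L_ref − 20·log₁₀(r/r_ref), then add intensities.
pump: 73 − 20·log₁₀(17.4/1.6) = 73 − 20.73 = 52.27 dB.
hydraulic press: 86 − 20·log₁₀(22.3/1.6) = 86 − 22.88 = 63.12 dB.
refrigeration condenser: 89 − 20·log₁₀(22.1/1.6) = 89 − 22.81 = 66.19 dB.
Σ 10^(L/10) = 6.382e+06 → L_total = 10·log₁₀(6.382e+06) = 68.05 dB.

68 dB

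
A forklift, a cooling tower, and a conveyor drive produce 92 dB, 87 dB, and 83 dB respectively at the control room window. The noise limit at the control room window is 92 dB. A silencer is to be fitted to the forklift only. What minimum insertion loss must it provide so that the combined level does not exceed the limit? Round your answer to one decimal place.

2.5 dB

The untreated sources together contribute 10^(87/10) + 10^(83/10) = 7.007e+08, i.e. 88.46 dB.
To meet 92 dB overall, the treated forklift may contribute at most 10^(92/10) − 7.007e+08 = 8.842e+08, i.e. 89.47 dB.
Required insertion loss = 92 − 89.47 = 2.53 dB.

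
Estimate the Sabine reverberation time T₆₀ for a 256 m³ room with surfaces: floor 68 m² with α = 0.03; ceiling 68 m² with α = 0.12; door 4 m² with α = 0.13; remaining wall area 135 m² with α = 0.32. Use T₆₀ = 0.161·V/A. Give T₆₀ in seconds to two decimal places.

0.76 s

Summing Sᵢαᵢ: 68·0.03 + 68·0.12 + 4·0.13 + 135·0.32 = 53.92 m².
T₆₀ = 0.161 × 256 / 53.92 = 0.764 s.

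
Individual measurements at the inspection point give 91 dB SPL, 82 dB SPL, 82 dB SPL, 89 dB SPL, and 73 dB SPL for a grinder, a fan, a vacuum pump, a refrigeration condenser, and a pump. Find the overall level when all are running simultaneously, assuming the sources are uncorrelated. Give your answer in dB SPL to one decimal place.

93.8 dB SPL

For uncorrelated sources the intensities add, so convert each level to linear form, sum, and take 10·log₁₀ of the total.
Σ 10^(L/10) = 10^(91/10) + 10^(82/10) + 10^(82/10) + 10^(89/10) + 10^(73/10) = 2.390e+09.
L_total = 10·log₁₀(2.390e+09) = 93.78 dB SPL.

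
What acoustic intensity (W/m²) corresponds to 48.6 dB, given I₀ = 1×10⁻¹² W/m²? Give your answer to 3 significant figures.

L = 10·log₁₀(I/I₀) ⇒ I = I₀·10^(L/10) = 10⁻¹² × 10^4.86.

7.24e-08 W/m²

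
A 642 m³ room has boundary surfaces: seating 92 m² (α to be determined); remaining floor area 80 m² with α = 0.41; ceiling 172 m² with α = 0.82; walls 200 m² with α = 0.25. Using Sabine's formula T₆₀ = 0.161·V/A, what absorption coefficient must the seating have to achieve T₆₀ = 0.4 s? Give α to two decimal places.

Required total absorption A = 0.161·642/0.4 = 258.41 m².
Absorption from the other surfaces = 80·0.41 + 172·0.82 + 200·0.25 = 223.84 m², so the seating must supply 34.57 m² over 92 m².
α = 34.57/92 = 0.376.

0.38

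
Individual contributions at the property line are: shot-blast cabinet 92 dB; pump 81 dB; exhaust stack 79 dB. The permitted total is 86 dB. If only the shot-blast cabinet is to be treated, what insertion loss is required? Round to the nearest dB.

9 dB

The untreated sources together contribute 10^(81/10) + 10^(79/10) = 2.053e+08, i.e. 83.12 dB.
To meet 86 dB overall, the treated shot-blast cabinet may contribute at most 10^(86/10) − 2.053e+08 = 1.928e+08, i.e. 82.85 dB.
Required insertion loss = 92 − 82.85 = 9.15 dB.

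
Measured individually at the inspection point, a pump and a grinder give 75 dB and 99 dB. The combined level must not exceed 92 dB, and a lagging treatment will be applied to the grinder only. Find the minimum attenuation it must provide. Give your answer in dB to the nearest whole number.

Everything except the grinder sums to 10^(75/10) = 3.162e+07 in linear terms, 75.00 dB.
The limit corresponds to 10^(92/10) = 1.585e+09; subtracting the fixed part leaves 1.553e+09 for the grinder, i.e. 91.91 dB.
Required insertion loss = 99 − 91.91 = 7.09 dB.

7 dB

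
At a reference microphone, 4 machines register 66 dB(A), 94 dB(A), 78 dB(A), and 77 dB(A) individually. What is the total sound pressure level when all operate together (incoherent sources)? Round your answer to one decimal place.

94.2 dB(A)

Incoherent sources combine by intensity addition: L_total = 10·log₁₀(Σ 10^(L_i/10)).
Σ 10^(L/10) = 10^(66/10) + 10^(94/10) + 10^(78/10) + 10^(77/10) = 2.629e+09.
L_total = 10·log₁₀(2.629e+09) = 94.20 dB(A).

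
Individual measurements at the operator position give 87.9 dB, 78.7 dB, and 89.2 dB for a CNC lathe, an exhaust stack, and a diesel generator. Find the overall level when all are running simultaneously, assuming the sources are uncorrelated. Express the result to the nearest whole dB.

Incoherent sources combine by intensity addition: L_total = 10·log₁₀(Σ 10^(L_i/10)).
Σ 10^(L/10) = 10^(87.9/10) + 10^(78.7/10) + 10^(89.2/10) = 1.522e+09.
L_total = 10·log₁₀(1.522e+09) = 91.83 dB.

92 dB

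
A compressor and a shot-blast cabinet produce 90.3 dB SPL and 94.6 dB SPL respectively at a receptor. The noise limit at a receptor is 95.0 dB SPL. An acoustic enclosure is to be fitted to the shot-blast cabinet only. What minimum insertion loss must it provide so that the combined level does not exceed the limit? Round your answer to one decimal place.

1.4 dB

Everything except the shot-blast cabinet sums to 10^(90.3/10) = 1.072e+09 in linear terms, 90.30 dB SPL.
The limit corresponds to 10^(95.0/10) = 3.162e+09; subtracting the fixed part leaves 2.091e+09 for the shot-blast cabinet, i.e. 93.20 dB SPL.
So the shot-blast cabinet must be reduced from 94.6 to 93.20 dB SPL: IL = 1.40 dB.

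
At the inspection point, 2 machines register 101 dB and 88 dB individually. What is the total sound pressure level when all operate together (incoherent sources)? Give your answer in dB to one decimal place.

101.2 dB

For uncorrelated sources the intensities add, so convert each level to linear form, sum, and take 10·log₁₀ of the total.
Σ 10^(L/10) = 10^(101/10) + 10^(88/10) = 1.322e+10.
L_total = 10·log₁₀(1.322e+10) = 101.21 dB.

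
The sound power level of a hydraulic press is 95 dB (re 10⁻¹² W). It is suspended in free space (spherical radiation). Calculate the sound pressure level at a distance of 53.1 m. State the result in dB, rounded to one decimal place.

49.5 dB

L_p = L_w − 10·log₁₀(4π·r²) with r = 53.1 m.
4π·r² = 3.543e+04 m², 10·log₁₀ of that is 45.494 dB.
L_p = 95 − 45.494 = 49.51 dB.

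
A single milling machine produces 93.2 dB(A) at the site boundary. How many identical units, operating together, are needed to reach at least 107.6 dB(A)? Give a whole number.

Need L₁ + 10·log₁₀ N ≥ 107.6, i.e. log₁₀ N ≥ 1.44.
N ≥ 10^(14.4/10) = 27.542, so N = 28.

28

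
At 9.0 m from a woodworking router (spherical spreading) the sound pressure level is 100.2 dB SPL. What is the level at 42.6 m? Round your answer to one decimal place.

For a point source, L₂ = L₁ − 20·log₁₀(r₂/r₁).
L₂ = 100.2 − 20·log₁₀(42.6/9.0) = 100.2 − 13.503 = 86.70 dB SPL.

86.7 dB SPL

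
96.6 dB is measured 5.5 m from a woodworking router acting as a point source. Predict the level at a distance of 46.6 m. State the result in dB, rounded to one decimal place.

78.0 dB

Point-source attenuation: ΔL = 20·log₁₀(r₂/r₁) = 20·log₁₀(46.6/5.5) = 18.560 dB.
L₂ = 96.6 − 20·log₁₀(46.6/5.5) = 96.6 − 18.560 = 78.04 dB.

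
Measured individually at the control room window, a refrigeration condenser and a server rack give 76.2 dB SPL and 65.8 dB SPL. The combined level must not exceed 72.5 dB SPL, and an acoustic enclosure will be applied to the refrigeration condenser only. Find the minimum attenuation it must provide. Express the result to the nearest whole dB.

The untreated sources together contribute 10^(65.8/10) = 3.802e+06, i.e. 65.80 dB SPL.
The limit corresponds to 10^(72.5/10) = 1.778e+07; subtracting the fixed part leaves 1.398e+07 for the refrigeration condenser, i.e. 71.46 dB SPL.
Required insertion loss = 76.2 − 71.46 = 4.74 dB.

5 dB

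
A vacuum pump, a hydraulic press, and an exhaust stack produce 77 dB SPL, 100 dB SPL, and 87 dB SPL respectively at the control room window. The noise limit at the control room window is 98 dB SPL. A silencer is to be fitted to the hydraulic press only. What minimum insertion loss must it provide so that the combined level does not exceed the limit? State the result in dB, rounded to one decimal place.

The untreated sources together contribute 10^(77/10) + 10^(87/10) = 5.513e+08, i.e. 87.41 dB SPL.
To meet 98 dB SPL overall, the treated hydraulic press may contribute at most 10^(98/10) − 5.513e+08 = 5.758e+09, i.e. 97.60 dB SPL.
So the hydraulic press must be reduced from 100 to 97.60 dB SPL: IL = 2.40 dB.

2.4 dB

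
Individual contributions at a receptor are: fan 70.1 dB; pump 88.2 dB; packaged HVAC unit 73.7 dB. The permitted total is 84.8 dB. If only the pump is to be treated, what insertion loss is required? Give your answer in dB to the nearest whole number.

Everything except the pump sums to 10^(70.1/10) + 10^(73.7/10) = 3.368e+07 in linear terms, 75.27 dB.
The limit corresponds to 10^(84.8/10) = 3.020e+08; subtracting the fixed part leaves 2.683e+08 for the pump, i.e. 84.29 dB.
Required insertion loss = 88.2 − 84.29 = 3.91 dB.

4 dB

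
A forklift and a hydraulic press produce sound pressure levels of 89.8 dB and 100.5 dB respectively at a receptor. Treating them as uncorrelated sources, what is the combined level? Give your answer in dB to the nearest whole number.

101 dB

Incoherent sources combine by intensity addition: L_total = 10·log₁₀(Σ 10^(L_i/10)).
Σ 10^(L/10) = 10^(89.8/10) + 10^(100.5/10) = 1.218e+10.
L_total = 10·log₁₀(1.218e+10) = 100.85 dB.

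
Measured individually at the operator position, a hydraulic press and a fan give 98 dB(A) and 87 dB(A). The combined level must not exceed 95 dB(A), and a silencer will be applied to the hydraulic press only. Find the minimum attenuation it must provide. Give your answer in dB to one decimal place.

3.7 dB

The untreated sources together contribute 10^(87/10) = 5.012e+08, i.e. 87.00 dB(A).
The limit corresponds to 10^(95/10) = 3.162e+09; subtracting the fixed part leaves 2.661e+09 for the hydraulic press, i.e. 94.25 dB(A).
Required insertion loss = 98 − 94.25 = 3.75 dB.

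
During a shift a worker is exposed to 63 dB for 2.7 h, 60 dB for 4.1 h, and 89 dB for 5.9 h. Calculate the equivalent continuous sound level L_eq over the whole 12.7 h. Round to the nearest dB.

86 dB

The energy average is taken in the linear domain: L_eq = 10·log₁₀[(Σ tᵢ·10^(Lᵢ/10))/T], T = 12.7 h.
Σ tᵢ·10^(Lᵢ/10) = 2.7·10^(63/10) + 4.1·10^(60/10) + 5.9·10^(89/10) = 4.696e+09.
L_eq = 10·log₁₀(4.696e+09/12.7) = 85.68 dB.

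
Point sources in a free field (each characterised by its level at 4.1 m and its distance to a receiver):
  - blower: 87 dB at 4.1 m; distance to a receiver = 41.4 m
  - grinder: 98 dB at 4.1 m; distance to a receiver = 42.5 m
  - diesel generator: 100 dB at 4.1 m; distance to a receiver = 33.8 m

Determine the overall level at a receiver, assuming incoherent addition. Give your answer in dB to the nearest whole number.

83 dB

First find each source's level at the receiver (point-source: −20·log₁₀(r/r_ref)), then combine on an intensity basis.
blower: 87 − 20·log₁₀(41.4/4.1) = 87 − 20.08 = 66.92 dB.
grinder: 98 − 20·log₁₀(42.5/4.1) = 98 − 20.31 = 77.69 dB.
diesel generator: 100 − 20·log₁₀(33.8/4.1) = 100 − 18.32 = 81.68 dB.
Σ 10^(L/10) = 2.108e+08 → L_total = 10·log₁₀(2.108e+08) = 83.24 dB.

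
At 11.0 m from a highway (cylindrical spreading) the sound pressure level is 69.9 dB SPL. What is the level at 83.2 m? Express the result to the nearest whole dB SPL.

For a line source, L₂ = L₁ − 10·log₁₀(r₂/r₁).
L₂ = 69.9 − 10·log₁₀(83.2/11.0) = 69.9 − 8.787 = 61.11 dB SPL.

61 dB SPL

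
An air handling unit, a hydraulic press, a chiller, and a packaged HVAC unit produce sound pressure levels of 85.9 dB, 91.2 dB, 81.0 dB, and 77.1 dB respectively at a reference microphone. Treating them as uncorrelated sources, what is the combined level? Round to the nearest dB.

93 dB

Incoherent sources combine by intensity addition: L_total = 10·log₁₀(Σ 10^(L_i/10)).
Σ 10^(L/10) = 10^(85.9/10) + 10^(91.2/10) + 10^(81.0/10) + 10^(77.1/10) = 1.884e+09.
L_total = 10·log₁₀(1.884e+09) = 92.75 dB.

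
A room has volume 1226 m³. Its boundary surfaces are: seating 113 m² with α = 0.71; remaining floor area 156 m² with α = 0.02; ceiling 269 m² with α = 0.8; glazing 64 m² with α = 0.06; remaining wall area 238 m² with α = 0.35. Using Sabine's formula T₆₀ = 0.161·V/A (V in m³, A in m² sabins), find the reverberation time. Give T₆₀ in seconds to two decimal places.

Summing Sᵢαᵢ: 113·0.71 + 156·0.02 + 269·0.8 + 64·0.06 + 238·0.35 = 385.69 m².
T₆₀ = 0.161·V/A = 0.161·1226/385.69 = 0.512 s.

0.51 s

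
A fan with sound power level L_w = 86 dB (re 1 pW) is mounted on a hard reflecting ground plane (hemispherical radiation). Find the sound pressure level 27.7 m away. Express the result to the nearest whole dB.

49 dB

Free-field hemispherical radiation: L_p = L_w − 10·log₁₀(2π·r²), r = 27.7 m.
2π·r² = 4821 m², 10·log₁₀ of that is 36.831 dB.
L_p = 86 − 36.831 = 49.17 dB.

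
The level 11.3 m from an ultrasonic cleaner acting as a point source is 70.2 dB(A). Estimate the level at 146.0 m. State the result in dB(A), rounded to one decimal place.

Spherical spreading from a point source gives a 20·log₁₀(r₂/r₁) drop.
L₂ = 70.2 − 20·log₁₀(146.0/11.3) = 70.2 − 22.225 = 47.97 dB(A).

48.0 dB(A)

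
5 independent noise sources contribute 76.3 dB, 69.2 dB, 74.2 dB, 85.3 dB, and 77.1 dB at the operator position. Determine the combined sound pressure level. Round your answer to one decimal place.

86.7 dB

For uncorrelated sources the intensities add, so convert each level to linear form, sum, and take 10·log₁₀ of the total.
Σ 10^(L/10) = 10^(76.3/10) + 10^(69.2/10) + 10^(74.2/10) + 10^(85.3/10) + 10^(77.1/10) = 4.674e+08.
L_total = 10·log₁₀(4.674e+08) = 86.70 dB.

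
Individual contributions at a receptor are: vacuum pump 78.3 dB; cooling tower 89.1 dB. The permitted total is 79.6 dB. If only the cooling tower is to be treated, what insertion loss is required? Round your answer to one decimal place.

15.4 dB

The untreated sources together contribute 10^(78.3/10) = 6.761e+07, i.e. 78.30 dB.
The limit corresponds to 10^(79.6/10) = 9.120e+07; subtracting the fixed part leaves 2.359e+07 for the cooling tower, i.e. 73.73 dB.
So the cooling tower must be reduced from 89.1 to 73.73 dB: IL = 15.37 dB.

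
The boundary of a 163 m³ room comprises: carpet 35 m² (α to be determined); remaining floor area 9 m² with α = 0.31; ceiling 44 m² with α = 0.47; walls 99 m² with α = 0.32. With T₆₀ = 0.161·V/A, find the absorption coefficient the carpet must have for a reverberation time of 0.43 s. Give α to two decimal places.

0.17

A = 0.161·V/T₆₀ = 0.161·163/0.43 = 61.03 m² sabins.
Absorption from the other surfaces = 9·0.31 + 44·0.47 + 99·0.32 = 55.15 m², so the carpet must supply 5.88 m² over 35 m².
α = 5.88/35 = 0.168.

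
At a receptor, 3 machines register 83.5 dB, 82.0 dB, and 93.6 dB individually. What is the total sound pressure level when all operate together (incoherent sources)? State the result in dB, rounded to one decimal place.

94.3 dB

For uncorrelated sources the intensities add, so convert each level to linear form, sum, and take 10·log₁₀ of the total.
Σ 10^(L/10) = 10^(83.5/10) + 10^(82.0/10) + 10^(93.6/10) = 2.673e+09.
L_total = 10·log₁₀(2.673e+09) = 94.27 dB.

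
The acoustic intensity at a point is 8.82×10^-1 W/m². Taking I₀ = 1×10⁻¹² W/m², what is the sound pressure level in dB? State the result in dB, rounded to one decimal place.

119.5 dB

I/I₀ = 8.82×10^-1/10⁻¹² = 8.82×10^11, and L = 10·log₁₀(I/I₀).
L = 10·(0.9455 + 11) = 119.45 dB.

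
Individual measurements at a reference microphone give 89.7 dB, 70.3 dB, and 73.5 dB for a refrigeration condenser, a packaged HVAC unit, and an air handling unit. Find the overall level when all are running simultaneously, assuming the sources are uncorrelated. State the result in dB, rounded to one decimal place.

89.9 dB

For uncorrelated sources the intensities add, so convert each level to linear form, sum, and take 10·log₁₀ of the total.
Σ 10^(L/10) = 10^(89.7/10) + 10^(70.3/10) + 10^(73.5/10) = 9.664e+08.
L_total = 10·log₁₀(9.664e+08) = 89.85 dB.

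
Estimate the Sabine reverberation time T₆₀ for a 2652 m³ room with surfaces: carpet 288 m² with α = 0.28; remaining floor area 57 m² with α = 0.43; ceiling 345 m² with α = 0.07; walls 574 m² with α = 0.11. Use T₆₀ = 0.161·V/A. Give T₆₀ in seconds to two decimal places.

2.22 s

Summing Sᵢαᵢ: 288·0.28 + 57·0.43 + 345·0.07 + 574·0.11 = 192.44 m².
T₆₀ = 0.161·V/A = 0.161·2652/192.44 = 2.219 s.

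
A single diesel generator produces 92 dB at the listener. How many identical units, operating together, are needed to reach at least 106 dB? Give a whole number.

Need L₁ + 10·log₁₀ N ≥ 106, i.e. log₁₀ N ≥ 1.40.
N ≥ 10^(14.0/10) = 25.119, so N = 26.

26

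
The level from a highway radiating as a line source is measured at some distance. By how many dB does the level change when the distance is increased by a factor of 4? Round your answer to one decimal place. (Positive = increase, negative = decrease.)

-6.0 dB

A line source loses 3 dB per doubling of distance; generally ΔL = −10·log₁₀(r₂/r₁).
ΔL = −10·log₁₀(4) = -6.02 dB.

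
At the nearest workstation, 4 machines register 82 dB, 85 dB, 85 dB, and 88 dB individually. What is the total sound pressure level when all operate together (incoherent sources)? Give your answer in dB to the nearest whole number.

92 dB

Incoherent sources combine by intensity addition: L_total = 10·log₁₀(Σ 10^(L_i/10)).
Σ 10^(L/10) = 10^(82/10) + 10^(85/10) + 10^(85/10) + 10^(88/10) = 1.422e+09.
L_total = 10·log₁₀(1.422e+09) = 91.53 dB.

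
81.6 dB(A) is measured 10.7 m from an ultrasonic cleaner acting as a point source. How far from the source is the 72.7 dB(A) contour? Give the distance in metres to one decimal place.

29.8 m

For a point source L₁ − L₂ = 20·log₁₀(r₂/r₁), so r₂ = r₁·10^((L₁−L₂)/20).
r₂ = 10.7·10^((81.6−72.7)/20) = 10.7·10^(8.9/20) = 29.81 m.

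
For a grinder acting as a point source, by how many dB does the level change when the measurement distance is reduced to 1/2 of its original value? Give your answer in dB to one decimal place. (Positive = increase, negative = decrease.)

With spherical spreading the level changes by −20·log₁₀(r₂/r₁).
ΔL = −20·log₁₀(0.5) = +6.02 dB.

+6.0 dB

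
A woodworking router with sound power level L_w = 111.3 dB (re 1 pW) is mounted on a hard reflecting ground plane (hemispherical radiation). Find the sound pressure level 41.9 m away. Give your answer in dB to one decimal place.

The power spreads over a hemisphere of area 2π·r², so L_p = L_w − 10·log₁₀(2π·r²).
2π·r² = 1.103e+04 m², 10·log₁₀ of that is 40.426 dB.
L_p = 111.3 − 40.426 = 70.87 dB.

70.9 dB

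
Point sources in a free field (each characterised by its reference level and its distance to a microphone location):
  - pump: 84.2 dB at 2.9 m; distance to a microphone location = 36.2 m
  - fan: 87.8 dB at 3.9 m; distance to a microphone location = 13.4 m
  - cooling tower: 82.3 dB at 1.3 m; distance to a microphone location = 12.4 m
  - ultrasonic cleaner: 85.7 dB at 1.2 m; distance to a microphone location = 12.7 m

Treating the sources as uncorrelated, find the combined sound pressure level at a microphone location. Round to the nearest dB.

78 dB

Apply inverse-square spreading to bring every level to the receiver, then sum 10^(L/10).
pump: 84.2 − 20·log₁₀(36.2/2.9) = 84.2 − 21.93 = 62.27 dB.
fan: 87.8 − 20·log₁₀(13.4/3.9) = 87.8 − 10.72 = 77.08 dB.
cooling tower: 82.3 − 20·log₁₀(12.4/1.3) = 82.3 − 19.59 = 62.71 dB.
ultrasonic cleaner: 85.7 − 20·log₁₀(12.7/1.2) = 85.7 − 20.49 = 65.21 dB.
Σ 10^(L/10) = 5.791e+07 → L_total = 10·log₁₀(5.791e+07) = 77.63 dB.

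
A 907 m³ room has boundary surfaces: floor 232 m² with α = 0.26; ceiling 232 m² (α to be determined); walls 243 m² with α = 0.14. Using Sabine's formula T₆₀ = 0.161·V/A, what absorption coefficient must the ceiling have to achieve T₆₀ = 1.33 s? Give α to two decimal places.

0.07

A = 0.161·V/T₆₀ = 0.161·907/1.33 = 109.79 m² sabins.
Absorption from the other surfaces = 232·0.26 + 243·0.14 = 94.34 m², so the ceiling must supply 15.45 m² over 232 m².
α = 15.45/232 = 0.067.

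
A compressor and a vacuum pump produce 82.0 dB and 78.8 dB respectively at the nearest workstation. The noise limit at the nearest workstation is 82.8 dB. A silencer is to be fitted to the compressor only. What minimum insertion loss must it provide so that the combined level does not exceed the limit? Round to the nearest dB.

1 dB

Fixed contribution from the other source: Σ 10^(L/10) = 10^(78.8/10) = 7.586e+07 (78.80 dB).
To meet 82.8 dB overall, the treated compressor may contribute at most 10^(82.8/10) − 7.586e+07 = 1.147e+08, i.e. 80.60 dB.
So the compressor must be reduced from 82.0 to 80.60 dB: IL = 1.40 dB.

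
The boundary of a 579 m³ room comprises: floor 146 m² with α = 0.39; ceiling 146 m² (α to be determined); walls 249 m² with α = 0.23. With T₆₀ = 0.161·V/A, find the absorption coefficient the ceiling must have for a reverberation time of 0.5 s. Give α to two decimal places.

From T₆₀ = 0.161·V/A, the target T₆₀ = 0.5 s needs A = 0.161·579/0.5 = 186.44 m².
Absorption from the other surfaces = 146·0.39 + 249·0.23 = 114.21 m², so the ceiling must supply 72.23 m² over 146 m².
α = 72.23/146 = 0.495.

0.49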